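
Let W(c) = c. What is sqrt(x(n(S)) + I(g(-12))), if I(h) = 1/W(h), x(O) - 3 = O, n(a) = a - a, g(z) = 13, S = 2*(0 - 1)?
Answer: 2*sqrt(130)/13 ≈ 1.7541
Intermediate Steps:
S = -2 (S = 2*(-1) = -2)
n(a) = 0
x(O) = 3 + O
I(h) = 1/h
sqrt(x(n(S)) + I(g(-12))) = sqrt((3 + 0) + 1/13) = sqrt(3 + 1/13) = sqrt(40/13) = 2*sqrt(130)/13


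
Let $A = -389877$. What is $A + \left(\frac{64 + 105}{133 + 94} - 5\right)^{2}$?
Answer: $- \frac{20089038777}{51529} \approx -3.8986 \cdot 10^{5}$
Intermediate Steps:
$A + \left(\frac{64 + 105}{133 + 94} - 5\right)^{2} = -389877 + \left(\frac{64 + 105}{133 + 94} - 5\right)^{2} = -389877 + \left(\frac{169}{227} - 5\right)^{2} = -389877 + \left(- \frac{966}{227}\right)^{2} = -389877 + \frac{933156}{51529} = - \frac{20089038777}{51529}$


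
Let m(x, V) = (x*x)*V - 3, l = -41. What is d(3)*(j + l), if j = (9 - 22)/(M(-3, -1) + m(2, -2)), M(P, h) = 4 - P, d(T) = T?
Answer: -453/4 ≈ -113.25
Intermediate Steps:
m(x, V) = -3 + V*x**2 (m(x, V) = x**2*V - 3 = V*x**2 - 3 = -3 + V*x**2)
j = 13/4 (j = (9 - 22)/((4 - 1*(-3)) + (-3 - 2*2**2)) = -13/((4 + 3) + (-3 - 2*4)) = -13/(7 + (-3 - 8)) = -13/(7 - 11) = -13/(-4) = -13*(-1/4) = 13/4 ≈ 3.2500)
d(3)*(j + l) = 3*(13/4 - 41) = 3*(-151/4) = -453/4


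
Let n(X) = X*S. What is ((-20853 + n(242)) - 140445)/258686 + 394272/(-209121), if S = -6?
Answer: -22671181557/9016112501 ≈ -2.5145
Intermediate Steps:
n(X) = -6*X (n(X) = X*(-6) = -6*X)
((-20853 + n(242)) - 140445)/258686 + 394272/(-209121) = ((-20853 - 6*242) - 140445)/258686 + 394272/(-209121) = ((-20853 - 1452) - 140445)*(1/258686) + 394272*(-1/209121) = (-22305 - 140445)*(1/258686) - 131424/69707 = -162750*1/258686 - 131424/69707 = -81375/129343 - 131424/69707 = -22671181557/9016112501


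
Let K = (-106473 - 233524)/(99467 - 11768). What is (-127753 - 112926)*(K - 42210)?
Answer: 891021284820373/87699 ≈ 1.0160e+10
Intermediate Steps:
K = -339997/87699 ≈ -3.8769
(-127753 - 112926)*(K - 42210) = (-127753 - 112926)*(-339997/87699 - 42210) = -240679*(-3702114787/87699) = 891021284820373/87699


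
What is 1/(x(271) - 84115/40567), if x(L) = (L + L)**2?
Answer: 40567/11917040073 ≈ 3.4041e-6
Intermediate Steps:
x(L) = 4*L**2 (x(L) = (2*L)**2 = 4*L**2)
1/(x(271) - 84115/40567) = 1/(4*271**2 - 84115/40567) = 1/(4*73441 - 84115*1/40567) = 1/(293764 - 84115/40567) = 1/(11917040073/40567) = 40567/11917040073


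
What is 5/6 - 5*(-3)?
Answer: 95/6 ≈ 15.833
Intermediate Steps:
5/6 - 5*(-3) = 5*(⅙) + 15 = ⅚ + 15 = 95/6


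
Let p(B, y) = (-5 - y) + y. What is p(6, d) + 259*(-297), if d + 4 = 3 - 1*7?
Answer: -76928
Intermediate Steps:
d = -8 (d = -4 + (3 - 1*7) = -4 + (3 - 7) = -4 - 4 = -8)
p(B, y) = -5
p(6, d) + 259*(-297) = -5 + 259*(-297) = -5 - 76923 = -76928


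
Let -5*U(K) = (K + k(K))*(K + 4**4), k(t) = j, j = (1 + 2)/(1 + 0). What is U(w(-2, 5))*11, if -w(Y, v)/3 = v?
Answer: 31812/5 ≈ 6362.4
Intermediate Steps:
w(Y, v) = -3*v
j = 3 (j = 3/1 = 3*1 = 3)
k(t) = 3
U(K) = -(3 + K)*(256 + K)/5 (U(K) = -(K + 3)*(K + 4**4)/5 = -(3 + K)*(K + 256)/5 = -(3 + K)*(256 + K)/5)
U(w(-2, 5))*11 = (-768/5 - (-777)*5/5 - (-3*5)**2/5)*11 = (-768/5 - 259/5*(-15) - 1/5*(-15)**2)*11 = (-768/5 + 777 - 1/5*225)*11 = (-768/5 + 777 - 45)*11 = (2892/5)*11 = 31812/5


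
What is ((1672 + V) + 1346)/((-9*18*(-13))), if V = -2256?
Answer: 127/351 ≈ 0.36182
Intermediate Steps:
((1672 + V) + 1346)/((-9*18*(-13))) = ((1672 - 2256) + 1346)/((-9*18*(-13))) = (-584 + 1346)/((-162*(-13))) = 762/2106 = 762*(1/2106) = 127/351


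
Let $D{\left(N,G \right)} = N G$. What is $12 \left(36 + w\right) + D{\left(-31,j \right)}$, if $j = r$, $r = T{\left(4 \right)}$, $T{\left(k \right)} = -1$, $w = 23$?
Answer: $739$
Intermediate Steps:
$r = -1$
$j = -1$
$D{\left(N,G \right)} = G N$
$12 \left(36 + w\right) + D{\left(-31,j \right)} = 12 \left(36 + 23\right) - -31 = 12 \cdot 59 + 31 = 708 + 31 = 739$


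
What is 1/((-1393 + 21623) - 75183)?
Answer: -1/54953 ≈ -1.8197e-5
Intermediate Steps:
1/((-1393 + 21623) - 75183) = 1/(20230 - 75183) = 1/(-54953) = -1/54953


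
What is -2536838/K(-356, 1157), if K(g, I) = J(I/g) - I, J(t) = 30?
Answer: 2536838/1127 ≈ 2251.0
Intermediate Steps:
K(g, I) = 30 - I
-2536838/K(-356, 1157) = -2536838/(30 - 1*1157) = -2536838/(30 - 1157) = -2536838/(-1127) = -2536838*(-1/1127) = 2536838/1127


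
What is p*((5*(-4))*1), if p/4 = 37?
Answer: -2960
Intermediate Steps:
p = 148 (p = 4*37 = 148)
p*((5*(-4))*1) = 148*((5*(-4))*1) = 148*(-20*1) = 148*(-20) = -2960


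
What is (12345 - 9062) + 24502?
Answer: 27785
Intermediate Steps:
(12345 - 9062) + 24502 = 3283 + 24502 = 27785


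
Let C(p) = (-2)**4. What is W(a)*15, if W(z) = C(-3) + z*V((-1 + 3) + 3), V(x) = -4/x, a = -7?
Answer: 324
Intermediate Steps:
C(p) = 16
W(z) = 16 - 4*z/5 (W(z) = 16 + z*(-4/((-1 + 3) + 3)) = 16 + z*(-4/(2 + 3)) = 16 + z*(-4/5) = 16 - 4*z/5)
W(a)*15 = (16 - 4/5*(-7))*15 = (16 + 28/5)*15 = (108/5)*15 = 324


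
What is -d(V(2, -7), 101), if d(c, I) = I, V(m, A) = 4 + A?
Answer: -101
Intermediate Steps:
-d(V(2, -7), 101) = -1*101 = -101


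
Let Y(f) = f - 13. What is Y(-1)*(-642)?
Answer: 8988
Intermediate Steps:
Y(f) = -13 + f
Y(-1)*(-642) = (-13 - 1)*(-642) = -14*(-642) = 8988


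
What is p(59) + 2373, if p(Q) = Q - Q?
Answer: 2373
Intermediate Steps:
p(Q) = 0
p(59) + 2373 = 0 + 2373 = 2373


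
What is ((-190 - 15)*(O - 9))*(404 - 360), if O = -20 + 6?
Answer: 207460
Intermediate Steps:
O = -14
((-190 - 15)*(O - 9))*(404 - 360) = ((-190 - 15)*(-14 - 9))*(404 - 360) = -205*(-23)*44 = 4715*44 = 207460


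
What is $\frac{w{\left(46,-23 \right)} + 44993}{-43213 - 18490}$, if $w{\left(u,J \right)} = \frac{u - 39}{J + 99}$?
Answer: $- \frac{3419475}{4689428} \approx -0.72919$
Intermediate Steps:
$w{\left(u,J \right)} = \frac{-39 + u}{99 + J}$
$\frac{w{\left(46,-23 \right)} + 44993}{-43213 - 18490} = \frac{\frac{-39 + 46}{99 - 23} + 44993}{-43213 - 18490} = \frac{\frac{1}{76} \cdot 7 + 44993}{-61703} = \left(\frac{1}{76} \cdot 7 + 44993\right) \left(- \frac{1}{61703}\right) = \left(\frac{7}{76} + 44993\right) \left(- \frac{1}{61703}\right) = \frac{3419475}{76} \left(- \frac{1}{61703}\right) = - \frac{3419475}{4689428}$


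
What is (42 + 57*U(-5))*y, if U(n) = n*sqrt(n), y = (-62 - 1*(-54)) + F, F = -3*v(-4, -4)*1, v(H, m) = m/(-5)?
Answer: -2184/5 + 2964*I*sqrt(5) ≈ -436.8 + 6627.7*I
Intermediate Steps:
v(H, m) = -m/5 (v(H, m) = m*(-1/5) = -m/5)
F = -12/5 (F = -(-3)*(-4)/5*1 = -3*4/5*1 = -12/5*1 = -12/5 ≈ -2.4000)
y = -52/5 (y = (-62 - 1*(-54)) - 12/5 = (-62 + 54) - 12/5 = -8 - 12/5 = -52/5 ≈ -10.400)
U(n) = n**(3/2)
(42 + 57*U(-5))*y = (42 + 57*(-5)**(3/2))*(-52/5) = (42 + 57*(-5*I*sqrt(5)))*(-52/5) = (42 - 285*I*sqrt(5))*(-52/5) = -2184/5 + 2964*I*sqrt(5)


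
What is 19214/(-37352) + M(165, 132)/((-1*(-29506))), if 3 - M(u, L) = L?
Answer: -142936673/275527028 ≈ -0.51878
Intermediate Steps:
M(u, L) = 3 - L
19214/(-37352) + M(165, 132)/((-1*(-29506))) = 19214/(-37352) + (3 - 1*132)/((-1*(-29506))) = 19214*(-1/37352) + (3 - 132)/29506 = -9607/18676 - 129*1/29506 = -9607/18676 - 129/29506 = -142936673/275527028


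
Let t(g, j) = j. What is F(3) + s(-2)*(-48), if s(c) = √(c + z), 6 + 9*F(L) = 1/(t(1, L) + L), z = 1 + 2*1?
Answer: -2627/54 ≈ -48.648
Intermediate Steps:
z = 3 (z = 1 + 2 = 3)
F(L) = -⅔ + 1/(18*L) (F(L) = -⅔ + 1/(9*(L + L)) = -⅔ + 1/(9*((2*L))) = -⅔ + (1/(2*L))/9 = -⅔ + 1/(18*L))
s(c) = √(3 + c) (s(c) = √(c + 3) = √(3 + c))
F(3) + s(-2)*(-48) = (1/18)*(1 - 12*3)/3 + √(3 - 2)*(-48) = (1/18)*(⅓)*(1 - 36) + √1*(-48) = (1/18)*(⅓)*(-35) + 1*(-48) = -35/54 - 48 = -2627/54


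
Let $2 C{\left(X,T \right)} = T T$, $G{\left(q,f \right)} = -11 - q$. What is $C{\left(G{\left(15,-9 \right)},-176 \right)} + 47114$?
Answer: $62602$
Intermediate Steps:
$C{\left(X,T \right)} = \frac{T^{2}}{2}$ ($C{\left(X,T \right)} = \frac{T T}{2} = \frac{T^{2}}{2}$)
$C{\left(G{\left(15,-9 \right)},-176 \right)} + 47114 = \frac{\left(-176\right)^{2}}{2} + 47114 = \frac{1}{2} \cdot 30976 + 47114 = 15488 + 47114 = 62602$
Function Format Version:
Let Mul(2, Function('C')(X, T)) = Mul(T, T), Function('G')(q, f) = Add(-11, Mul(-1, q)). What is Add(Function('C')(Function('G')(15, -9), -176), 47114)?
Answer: 62602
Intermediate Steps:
Function('C')(X, T) = Mul(Rational(1, 2), Pow(T, 2)) (Function('C')(X, T) = Mul(Rational(1, 2), Mul(T, T)) = Mul(Rational(1, 2), Pow(T, 2)))
Add(Function('C')(Function('G')(15, -9), -176), 47114) = Add(Mul(Rational(1, 2), Pow(-176, 2)), 47114) = Add(Mul(Rational(1, 2), 30976), 47114) = Add(15488, 47114) = 62602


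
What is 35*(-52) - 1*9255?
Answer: -11075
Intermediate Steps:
35*(-52) - 1*9255 = -1820 - 9255 = -11075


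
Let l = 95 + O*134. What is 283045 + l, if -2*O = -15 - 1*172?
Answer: 295669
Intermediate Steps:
O = 187/2 (O = -(-15 - 1*172)/2 = -(-15 - 172)/2 = -½*(-187) = 187/2 ≈ 93.500)
l = 12624 (l = 95 + (187/2)*134 = 95 + 12529 = 12624)
283045 + l = 283045 + 12624 = 295669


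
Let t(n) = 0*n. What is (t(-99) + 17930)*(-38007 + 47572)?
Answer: 171500450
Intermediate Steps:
t(n) = 0
(t(-99) + 17930)*(-38007 + 47572) = (0 + 17930)*(-38007 + 47572) = 17930*9565 = 171500450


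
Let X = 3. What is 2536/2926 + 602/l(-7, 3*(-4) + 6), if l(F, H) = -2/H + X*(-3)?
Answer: -1304605/19019 ≈ -68.595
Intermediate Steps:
l(F, H) = -9 - 2/H (l(F, H) = -2/H + 3*(-3) = -2/H - 9 = -9 - 2/H)
2536/2926 + 602/l(-7, 3*(-4) + 6) = 2536/2926 + 602/(-9 - 2/(3*(-4) + 6)) = 2536*(1/2926) + 602/(-9 - 2/(-12 + 6)) = 1268/1463 + 602/(-9 - 2/(-6)) = 1268/1463 + 602/(-9 - 2*(-⅙)) = 1268/1463 + 602/(-9 + ⅓) = 1268/1463 + 602/(-26/3) = 1268/1463 + 602*(-3/26) = 1268/1463 - 903/13 = -1304605/19019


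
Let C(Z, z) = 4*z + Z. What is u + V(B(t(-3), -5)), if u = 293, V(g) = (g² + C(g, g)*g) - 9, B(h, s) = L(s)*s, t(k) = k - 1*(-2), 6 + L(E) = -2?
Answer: 9884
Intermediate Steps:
C(Z, z) = Z + 4*z
L(E) = -8 (L(E) = -6 - 2 = -8)
t(k) = 2 + k (t(k) = k + 2 = 2 + k)
B(h, s) = -8*s
V(g) = -9 + 6*g² (V(g) = (g² + (g + 4*g)*g) - 9 = (g² + (5*g)*g) - 9 = (g² + 5*g²) - 9 = 6*g² - 9 = -9 + 6*g²)
u + V(B(t(-3), -5)) = 293 + (-9 + 6*(-8*(-5))²) = 293 + (-9 + 6*40²) = 293 + (-9 + 6*1600) = 293 + (-9 + 9600) = 293 + 9591 = 9884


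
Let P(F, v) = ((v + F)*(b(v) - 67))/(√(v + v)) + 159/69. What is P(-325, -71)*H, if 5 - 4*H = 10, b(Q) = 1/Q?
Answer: -265/92 + 1177605*I*√142/5041 ≈ -2.8804 + 2783.7*I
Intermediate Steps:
H = -5/4 (H = 5/4 - ¼*10 = 5/4 - 5/2 = -5/4 ≈ -1.2500)
P(F, v) = 53/23 + √2*(-67 + 1/v)*(F + v)/(2*√v) (P(F, v) = ((v + F)*(1/v - 67))/(√(v + v)) + 159/69 = ((F + v)*(-67 + 1/v))/(√(2*v)) + 159*(1/69) = ((-67 + 1/v)*(F + v))/((√2*√v)) + 53/23 = ((-67 + 1/v)*(F + v))*(√2/(2*√v)) + 53/23 = √2*(-67 + 1/v)*(F + v)/(2*√v) + 53/23 = 53/23 + √2*(-67 + 1/v)*(F + v)/(2*√v))
P(-325, -71)*H = ((-71*(23*√2 + 106*√(-71) - 1541*(-325)*√2 - 1541*(-71)*√2) + 23*(-325)*√2)/(46*(-71)^(3/2)))*(-5/4) = ((I*√71/5041)*(-71*(23*√2 + 106*(I*√71) + 500825*√2 + 109411*√2) - 7475*√2)/46)*(-5/4) = ((I*√71/5041)*(-71*(23*√2 + 106*I*√71 + 500825*√2 + 109411*√2) - 7475*√2)/46)*(-5/4) = ((I*√71/5041)*(-71*(610259*√2 + 106*I*√71) - 7475*√2)/46)*(-5/4) = ((I*√71/5041)*((-43328389*√2 - 7526*I*√71) - 7475*√2)/46)*(-5/4) = ((I*√71/5041)*(-43335864*√2 - 7526*I*√71)/46)*(-5/4) = (I*√71*(-43335864*√2 - 7526*I*√71)/231886)*(-5/4) = -5*I*√71*(-43335864*√2 - 7526*I*√71)/927544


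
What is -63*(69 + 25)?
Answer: -5922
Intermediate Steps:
-63*(69 + 25) = -63*94 = -5922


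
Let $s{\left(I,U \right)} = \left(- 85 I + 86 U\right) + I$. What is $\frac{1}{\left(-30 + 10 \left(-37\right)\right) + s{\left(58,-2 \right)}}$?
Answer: $- \frac{1}{5444} \approx -0.00018369$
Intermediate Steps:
$s{\left(I,U \right)} = - 84 I + 86 U$
$\frac{1}{\left(-30 + 10 \left(-37\right)\right) + s{\left(58,-2 \right)}} = \frac{1}{\left(-30 + 10 \left(-37\right)\right) + \left(\left(-84\right) 58 + 86 \left(-2\right)\right)} = \frac{1}{\left(-30 - 370\right) - 5044} = \frac{1}{-400 - 5044} = \frac{1}{-5444} = - \frac{1}{5444}$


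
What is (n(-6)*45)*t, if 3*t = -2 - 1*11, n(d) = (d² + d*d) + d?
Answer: -12870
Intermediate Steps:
n(d) = d + 2*d² (n(d) = (d² + d²) + d = 2*d² + d = d + 2*d²)
t = -13/3 (t = (-2 - 1*11)/3 = (-2 - 11)/3 = (⅓)*(-13) = -13/3 ≈ -4.3333)
(n(-6)*45)*t = (-6*(1 + 2*(-6))*45)*(-13/3) = (-6*(1 - 12)*45)*(-13/3) = (-6*(-11)*45)*(-13/3) = (66*45)*(-13/3) = 2970*(-13/3) = -12870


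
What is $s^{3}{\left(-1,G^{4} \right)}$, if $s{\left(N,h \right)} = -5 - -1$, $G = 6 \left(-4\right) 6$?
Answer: $-64$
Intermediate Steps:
$G = -144$ ($G = \left(-24\right) 6 = -144$)
$s{\left(N,h \right)} = -4$ ($s{\left(N,h \right)} = -5 + 1 = -4$)
$s^{3}{\left(-1,G^{4} \right)} = \left(-4\right)^{3} = -64$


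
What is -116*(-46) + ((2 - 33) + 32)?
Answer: 5337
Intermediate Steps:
-116*(-46) + ((2 - 33) + 32) = 5336 + (-31 + 32) = 5336 + 1 = 5337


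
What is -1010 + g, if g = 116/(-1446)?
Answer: -730288/723 ≈ -1010.1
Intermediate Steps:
g = -58/723 (g = 116*(-1/1446) = -58/723 ≈ -0.080221)
-1010 + g = -1010 - 58/723 = -730288/723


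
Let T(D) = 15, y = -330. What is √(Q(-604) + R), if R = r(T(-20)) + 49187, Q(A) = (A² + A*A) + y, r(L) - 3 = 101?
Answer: √778593 ≈ 882.38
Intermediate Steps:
r(L) = 104 (r(L) = 3 + 101 = 104)
Q(A) = -330 + 2*A² (Q(A) = (A² + A*A) - 330 = (A² + A²) - 330 = 2*A² - 330 = -330 + 2*A²)
R = 49291 (R = 104 + 49187 = 49291)
√(Q(-604) + R) = √((-330 + 2*(-604)²) + 49291) = √((-330 + 2*364816) + 49291) = √((-330 + 729632) + 49291) = √(729302 + 49291) = √778593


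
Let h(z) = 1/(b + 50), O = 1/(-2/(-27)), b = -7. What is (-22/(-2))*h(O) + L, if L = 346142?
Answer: 14884117/43 ≈ 3.4614e+5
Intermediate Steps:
O = 27/2 (O = 1/(-2*(-1/27)) = 1/(2/27) = 27/2 ≈ 13.500)
h(z) = 1/43 (h(z) = 1/(-7 + 50) = 1/43)
(-22/(-2))*h(O) + L = (-22/(-2))*(1/43) + 346142 = -½*(-22)*(1/43) + 346142 = 11*(1/43) + 346142 = 11/43 + 346142 = 14884117/43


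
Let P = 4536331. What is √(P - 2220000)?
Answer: √2316331 ≈ 1521.9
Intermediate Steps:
√(P - 2220000) = √(4536331 - 2220000) = √2316331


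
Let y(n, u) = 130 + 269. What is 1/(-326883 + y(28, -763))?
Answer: -1/326484 ≈ -3.0629e-6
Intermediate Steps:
y(n, u) = 399
1/(-326883 + y(28, -763)) = 1/(-326883 + 399) = 1/(-326484) = -1/326484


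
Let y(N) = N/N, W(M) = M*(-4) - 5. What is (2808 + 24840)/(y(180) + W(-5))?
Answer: 1728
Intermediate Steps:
W(M) = -5 - 4*M (W(M) = -4*M - 5 = -5 - 4*M)
y(N) = 1
(2808 + 24840)/(y(180) + W(-5)) = (2808 + 24840)/(1 + (-5 - 4*(-5))) = 27648/(1 + (-5 + 20)) = 27648/(1 + 15) = 27648/16 = 27648*(1/16) = 1728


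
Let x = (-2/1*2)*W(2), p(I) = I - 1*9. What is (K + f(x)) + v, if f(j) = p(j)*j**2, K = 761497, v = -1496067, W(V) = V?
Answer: -735658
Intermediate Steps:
p(I) = -9 + I (p(I) = I - 9 = -9 + I)
x = -8 (x = (-2/1*2)*2 = (-2*1*2)*2 = -2*2*2 = -4*2 = -8)
f(j) = j**2*(-9 + j) (f(j) = (-9 + j)*j**2 = j**2*(-9 + j))
(K + f(x)) + v = (761497 + (-8)**2*(-9 - 8)) - 1496067 = (761497 + 64*(-17)) - 1496067 = (761497 - 1088) - 1496067 = 760409 - 1496067 = -735658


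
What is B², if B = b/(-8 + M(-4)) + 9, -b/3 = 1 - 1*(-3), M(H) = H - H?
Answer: 441/4 ≈ 110.25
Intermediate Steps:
M(H) = 0
b = -12 (b = -3*(1 - 1*(-3)) = -3*(1 + 3) = -3*4 = -12)
B = 21/2 (B = -12/(-8 + 0) + 9 = -12/(-8) + 9 = -12*(-⅛) + 9 = 3/2 + 9 = 21/2 ≈ 10.500)
B² = (21/2)² = 441/4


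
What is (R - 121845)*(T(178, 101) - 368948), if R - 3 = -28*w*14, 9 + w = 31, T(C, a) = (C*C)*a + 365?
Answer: -369414609466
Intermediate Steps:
T(C, a) = 365 + a*C² (T(C, a) = C²*a + 365 = a*C² + 365 = 365 + a*C²)
w = 22 (w = -9 + 31 = 22)
R = -8621 (R = 3 - 28*22*14 = 3 - 616*14 = 3 - 8624 = -8621)
(R - 121845)*(T(178, 101) - 368948) = (-8621 - 121845)*((365 + 101*178²) - 368948) = -130466*((365 + 101*31684) - 368948) = -130466*((365 + 3200084) - 368948) = -130466*(3200449 - 368948) = -130466*2831501 = -369414609466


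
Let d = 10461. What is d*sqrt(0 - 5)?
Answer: 10461*I*sqrt(5) ≈ 23392.0*I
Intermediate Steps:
d*sqrt(0 - 5) = 10461*sqrt(0 - 5) = 10461*sqrt(-5) = 10461*(I*sqrt(5)) = 10461*I*sqrt(5)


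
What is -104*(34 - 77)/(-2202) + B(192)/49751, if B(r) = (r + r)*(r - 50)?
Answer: -51207908/54775851 ≈ -0.93486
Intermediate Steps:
B(r) = 2*r*(-50 + r) (B(r) = (2*r)*(-50 + r) = 2*r*(-50 + r))
-104*(34 - 77)/(-2202) + B(192)/49751 = -104*(34 - 77)/(-2202) + (2*192*(-50 + 192))/49751 = -104*(-43)*(-1/2202) + (2*192*142)*(1/49751) = 4472*(-1/2202) + 54528*(1/49751) = -2236/1101 + 54528/49751 = -51207908/54775851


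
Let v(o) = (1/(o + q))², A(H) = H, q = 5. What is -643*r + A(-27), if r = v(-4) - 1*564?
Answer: 361982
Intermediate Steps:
v(o) = (5 + o)⁻² (v(o) = (1/(o + 5))² = (1/(5 + o))² = (5 + o)⁻²)
r = -563 (r = (5 - 4)⁻² - 1*564 = 1⁻² - 564 = 1 - 564 = -563)
-643*r + A(-27) = -643*(-563) - 27 = 362009 - 27 = 361982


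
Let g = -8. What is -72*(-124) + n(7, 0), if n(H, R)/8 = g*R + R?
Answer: 8928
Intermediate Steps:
n(H, R) = -56*R (n(H, R) = 8*(-8*R + R) = 8*(-7*R) = -56*R)
-72*(-124) + n(7, 0) = -72*(-124) - 56*0 = 8928 + 0 = 8928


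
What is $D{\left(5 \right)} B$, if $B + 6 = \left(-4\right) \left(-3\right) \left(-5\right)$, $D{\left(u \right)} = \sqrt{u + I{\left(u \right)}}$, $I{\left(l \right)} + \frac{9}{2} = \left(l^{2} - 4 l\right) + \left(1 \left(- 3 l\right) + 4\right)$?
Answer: $- 33 i \sqrt{22} \approx - 154.78 i$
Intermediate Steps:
$I{\left(l \right)} = - \frac{1}{2} + l^{2} - 7 l$ ($I{\left(l \right)} = - \frac{9}{2} + \left(\left(l^{2} - 4 l\right) + \left(1 \left(- 3 l\right) + 4\right)\right) = - \frac{9}{2} - \left(-4 - l^{2} + 7 l\right) = - \frac{9}{2} + \left(4 + l^{2} - 7 l\right) = - \frac{1}{2} + l^{2} - 7 l$)
$D{\left(u \right)} = \sqrt{- \frac{1}{2} + u^{2} - 6 u}$ ($D{\left(u \right)} = \sqrt{u - \left(\frac{1}{2} - u^{2} + 7 u\right)} = \sqrt{- \frac{1}{2} + u^{2} - 6 u}$)
$B = -66$ ($B = -6 + \left(-4\right) \left(-3\right) \left(-5\right) = -6 + 12 \left(-5\right) = -6 - 60 = -66$)
$D{\left(5 \right)} B = \frac{\sqrt{-2 - 120 + 4 \cdot 5^{2}}}{2} \left(-66\right) = \frac{\sqrt{-2 - 120 + 4 \cdot 25}}{2} \left(-66\right) = \frac{\sqrt{-2 - 120 + 100}}{2} \left(-66\right) = \frac{\sqrt{-22}}{2} \left(-66\right) = \frac{i \sqrt{22}}{2} \left(-66\right) = - 33 i \sqrt{22}$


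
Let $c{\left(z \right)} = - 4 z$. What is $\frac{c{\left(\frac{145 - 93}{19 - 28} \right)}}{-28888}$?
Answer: $- \frac{26}{32499} \approx -0.00080002$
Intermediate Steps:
$\frac{c{\left(\frac{145 - 93}{19 - 28} \right)}}{-28888} = \frac{\left(-4\right) \frac{145 - 93}{19 - 28}}{-28888} = - 4 \frac{52}{-9} \left(- \frac{1}{28888}\right) = - 4 \cdot 52 \left(- \frac{1}{9}\right) \left(- \frac{1}{28888}\right) = \left(-4\right) \left(- \frac{52}{9}\right) \left(- \frac{1}{28888}\right) = \frac{208}{9} \left(- \frac{1}{28888}\right) = - \frac{26}{32499}$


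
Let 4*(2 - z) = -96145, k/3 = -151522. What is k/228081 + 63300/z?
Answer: 222892454/348105911 ≈ 0.64030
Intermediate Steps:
k = -454566 (k = 3*(-151522) = -454566)
z = 96153/4 (z = 2 - 1/4*(-96145) = 2 + 96145/4 = 96153/4 ≈ 24038.)
k/228081 + 63300/z = -454566/228081 + 63300/(96153/4) = -454566*1/228081 + 63300*(4/96153) = -21646/10861 + 84400/32051 = 222892454/348105911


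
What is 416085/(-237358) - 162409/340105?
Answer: -180061664347/80726642590 ≈ -2.2305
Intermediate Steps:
416085/(-237358) - 162409/340105 = 416085*(-1/237358) - 162409*1/340105 = -416085/237358 - 162409/340105 = -180061664347/80726642590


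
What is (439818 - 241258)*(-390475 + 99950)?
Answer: -57686644000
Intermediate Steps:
(439818 - 241258)*(-390475 + 99950) = 198560*(-290525) = -57686644000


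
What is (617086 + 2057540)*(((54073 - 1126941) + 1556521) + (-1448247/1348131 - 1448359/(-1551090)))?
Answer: 150277309142085909199933/116170695155 ≈ 1.2936e+12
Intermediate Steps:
(617086 + 2057540)*(((54073 - 1126941) + 1556521) + (-1448247/1348131 - 1448359/(-1551090))) = 2674626*((-1072868 + 1556521) + (-1448247*1/1348131 - 1448359*(-1/1551090))) = 2674626*(483653 + (-482749/449377 + 1448359/1551090)) = 2674626*(483653 - 97927924067/697024170930) = 2674626*(337117733414883223/697024170930) = 150277309142085909199933/116170695155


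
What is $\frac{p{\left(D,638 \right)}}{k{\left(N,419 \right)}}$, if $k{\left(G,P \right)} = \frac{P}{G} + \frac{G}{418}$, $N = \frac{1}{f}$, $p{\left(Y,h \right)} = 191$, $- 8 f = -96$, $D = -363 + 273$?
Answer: $\frac{958056}{25220449} \approx 0.037987$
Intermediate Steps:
$D = -90$
$f = 12$ ($f = \left(- \frac{1}{8}\right) \left(-96\right) = 12$)
$N = \frac{1}{12} \approx 0.083333$
$k{\left(G,P \right)} = \frac{G}{418} + \frac{P}{G}$ ($k{\left(G,P \right)} = \frac{P}{G} + G \frac{1}{418} = \frac{P}{G} + \frac{G}{418} = \frac{G}{418} + \frac{P}{G}$)
$\frac{p{\left(D,638 \right)}}{k{\left(N,419 \right)}} = \frac{191}{\frac{1}{418} \cdot \frac{1}{12} + 419 \frac{1}{\frac{1}{12}}} = \frac{191}{\frac{1}{5016} + 419 \cdot 12} = \frac{191}{\frac{1}{5016} + 5028} = \frac{191}{\frac{25220449}{5016}} = 191 \cdot \frac{5016}{25220449} = \frac{958056}{25220449}$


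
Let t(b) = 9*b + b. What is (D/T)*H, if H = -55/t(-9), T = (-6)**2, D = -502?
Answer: -2761/324 ≈ -8.5216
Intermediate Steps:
T = 36
t(b) = 10*b
H = 11/18 (H = -55/(10*(-9)) = -55/(-90) = -55*(-1/90) = 11/18 ≈ 0.61111)
(D/T)*H = -502/36*(11/18) = -502*1/36*(11/18) = -251/18*11/18 = -2761/324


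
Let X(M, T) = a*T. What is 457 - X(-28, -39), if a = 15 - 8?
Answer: 730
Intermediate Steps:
a = 7
X(M, T) = 7*T
457 - X(-28, -39) = 457 - 7*(-39) = 457 - 1*(-273) = 457 + 273 = 730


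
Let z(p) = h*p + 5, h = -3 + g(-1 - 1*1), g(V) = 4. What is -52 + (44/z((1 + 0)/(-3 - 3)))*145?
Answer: 1268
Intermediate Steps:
h = 1 (h = -3 + 4 = 1)
z(p) = 5 + p (z(p) = 1*p + 5 = p + 5 = 5 + p)
-52 + (44/z((1 + 0)/(-3 - 3)))*145 = -52 + (44/(5 + (1 + 0)/(-3 - 3)))*145 = -52 + (44/(5 + 1/(-6)))*145 = -52 + (44/(5 + 1*(-⅙)))*145 = -52 + (44/(5 - ⅙))*145 = -52 + (44/(29/6))*145 = -52 + (44*(6/29))*145 = -52 + (264/29)*145 = -52 + 1320 = 1268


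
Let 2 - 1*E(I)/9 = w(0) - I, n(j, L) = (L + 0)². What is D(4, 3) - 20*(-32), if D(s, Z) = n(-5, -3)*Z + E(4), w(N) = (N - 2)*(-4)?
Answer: 649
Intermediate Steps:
w(N) = 8 - 4*N (w(N) = (-2 + N)*(-4) = 8 - 4*N)
n(j, L) = L²
E(I) = -54 + 9*I (E(I) = 18 - 9*((8 - 4*0) - I) = 18 - 9*((8 + 0) - I) = 18 - 9*(8 - I) = 18 + (-72 + 9*I) = -54 + 9*I)
D(s, Z) = -18 + 9*Z (D(s, Z) = (-3)²*Z + (-54 + 9*4) = 9*Z + (-54 + 36) = 9*Z - 18 = -18 + 9*Z)
D(4, 3) - 20*(-32) = (-18 + 9*3) - 20*(-32) = (-18 + 27) + 640 = 9 + 640 = 649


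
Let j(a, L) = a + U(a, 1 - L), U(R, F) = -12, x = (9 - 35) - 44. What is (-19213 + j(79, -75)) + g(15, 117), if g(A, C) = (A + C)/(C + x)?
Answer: -899730/47 ≈ -19143.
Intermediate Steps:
x = -70 (x = -26 - 44 = -70)
g(A, C) = (A + C)/(-70 + C) (g(A, C) = (A + C)/(C - 70) = (A + C)/(-70 + C))
j(a, L) = -12 + a (j(a, L) = a - 12 = -12 + a)
(-19213 + j(79, -75)) + g(15, 117) = (-19213 + (-12 + 79)) + (15 + 117)/(-70 + 117) = (-19213 + 67) + 132/47 = -19146 + (1/47)*132 = -19146 + 132/47 = -899730/47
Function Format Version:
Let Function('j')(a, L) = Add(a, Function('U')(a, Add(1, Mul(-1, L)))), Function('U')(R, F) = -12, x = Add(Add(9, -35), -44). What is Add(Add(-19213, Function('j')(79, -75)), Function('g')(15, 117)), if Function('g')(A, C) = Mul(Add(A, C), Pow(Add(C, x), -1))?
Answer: Rational(-899730, 47) ≈ -19143.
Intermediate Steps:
x = -70 (x = Add(-26, -44) = -70)
Function('g')(A, C) = Mul(Pow(Add(-70, C), -1), Add(A, C)) (Function('g')(A, C) = Mul(Add(A, C), Pow(Add(C, -70), -1)) = Mul(Add(A, C), Pow(Add(-70, C), -1)) = Mul(Pow(Add(-70, C), -1), Add(A, C)))
Function('j')(a, L) = Add(-12, a) (Function('j')(a, L) = Add(a, -12) = Add(-12, a))
Add(Add(-19213, Function('j')(79, -75)), Function('g')(15, 117)) = Add(Add(-19213, Add(-12, 79)), Mul(Pow(Add(-70, 117), -1), Add(15, 117))) = Add(Add(-19213, 67), Mul(Pow(47, -1), 132)) = Add(-19146, Mul(Rational(1, 47), 132)) = Add(-19146, Rational(132, 47)) = Rational(-899730, 47)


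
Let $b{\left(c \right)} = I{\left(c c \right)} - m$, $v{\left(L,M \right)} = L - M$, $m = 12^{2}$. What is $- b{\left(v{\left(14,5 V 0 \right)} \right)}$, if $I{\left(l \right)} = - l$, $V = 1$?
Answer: $340$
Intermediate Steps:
$m = 144$
$b{\left(c \right)} = -144 - c^{2}$ ($b{\left(c \right)} = - c c - 144 = - c^{2} - 144 = -144 - c^{2}$)
$- b{\left(v{\left(14,5 V 0 \right)} \right)} = - (-144 - \left(14 - 5 \cdot 1 \cdot 0\right)^{2}) = - (-144 - \left(14 - 5 \cdot 0\right)^{2}) = - (-144 - \left(14 - 0\right)^{2}) = - (-144 - \left(14 + 0\right)^{2}) = - (-144 - 14^{2}) = - (-144 - 196) = \left(-1\right) \left(-340\right) = 340$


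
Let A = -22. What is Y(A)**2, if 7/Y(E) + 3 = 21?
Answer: 49/324 ≈ 0.15123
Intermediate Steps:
Y(E) = 7/18 (Y(E) = 7/(-3 + 21) = 7/18)
Y(A)**2 = (7/18)**2 = 49/324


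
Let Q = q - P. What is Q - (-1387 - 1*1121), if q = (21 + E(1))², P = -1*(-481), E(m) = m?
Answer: 2511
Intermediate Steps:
P = 481
q = 484 (q = (21 + 1)² = 22² = 484)
Q = 3 (Q = 484 - 1*481 = 484 - 481 = 3)
Q - (-1387 - 1*1121) = 3 - (-1387 - 1*1121) = 3 - (-1387 - 1121) = 3 - 1*(-2508) = 3 + 2508 = 2511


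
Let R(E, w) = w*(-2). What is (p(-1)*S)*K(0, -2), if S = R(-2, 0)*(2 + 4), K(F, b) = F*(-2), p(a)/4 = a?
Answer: 0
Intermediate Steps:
p(a) = 4*a
R(E, w) = -2*w
K(F, b) = -2*F
S = 0 (S = (-2*0)*(2 + 4) = 0*6 = 0)
(p(-1)*S)*K(0, -2) = ((4*(-1))*0)*(-2*0) = -4*0*0 = 0*0 = 0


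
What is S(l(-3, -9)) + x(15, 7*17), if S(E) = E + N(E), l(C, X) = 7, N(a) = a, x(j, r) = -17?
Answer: -3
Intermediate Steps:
S(E) = 2*E (S(E) = E + E = 2*E)
S(l(-3, -9)) + x(15, 7*17) = 2*7 - 17 = 14 - 17 = -3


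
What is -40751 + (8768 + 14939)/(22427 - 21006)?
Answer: -57883464/1421 ≈ -40734.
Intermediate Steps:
-40751 + (8768 + 14939)/(22427 - 21006) = -40751 + 23707/1421 = -57883464/1421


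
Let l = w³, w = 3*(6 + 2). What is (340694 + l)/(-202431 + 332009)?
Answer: 177259/64789 ≈ 2.7359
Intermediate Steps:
w = 24 (w = 3*8 = 24)
l = 13824 (l = 24³ = 13824)
(340694 + l)/(-202431 + 332009) = (340694 + 13824)/(-202431 + 332009) = 354518/129578 = 354518*(1/129578) = 177259/64789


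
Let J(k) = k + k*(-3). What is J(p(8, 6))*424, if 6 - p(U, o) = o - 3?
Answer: -2544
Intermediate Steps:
p(U, o) = 9 - o (p(U, o) = 6 - (o - 3) = 6 - (-3 + o) = 6 + (3 - o) = 9 - o)
J(k) = -2*k (J(k) = k - 3*k = -2*k)
J(p(8, 6))*424 = -2*(9 - 1*6)*424 = -2*(9 - 6)*424 = -2*3*424 = -6*424 = -2544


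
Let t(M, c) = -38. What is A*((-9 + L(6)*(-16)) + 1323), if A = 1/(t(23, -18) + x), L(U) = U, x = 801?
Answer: 174/109 ≈ 1.5963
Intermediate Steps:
A = 1/763 (A = 1/(-38 + 801) = 1/763 ≈ 0.0013106)
A*((-9 + L(6)*(-16)) + 1323) = ((-9 + 6*(-16)) + 1323)/763 = ((-9 - 96) + 1323)/763 = (-105 + 1323)/763 = (1/763)*1218 = 174/109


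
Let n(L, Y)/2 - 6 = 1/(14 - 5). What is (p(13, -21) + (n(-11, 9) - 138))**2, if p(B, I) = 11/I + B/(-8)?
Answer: 4157025625/254016 ≈ 16365.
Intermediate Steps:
p(B, I) = 11/I - B/8 (p(B, I) = 11/I + B*(-1/8) = 11/I - B/8)
n(L, Y) = 110/9 (n(L, Y) = 12 + 2/(14 - 5) = 12 + 2/9 = 110/9)
(p(13, -21) + (n(-11, 9) - 138))**2 = ((11/(-21) - 1/8*13) + (110/9 - 138))**2 = ((11*(-1/21) - 13/8) - 1132/9)**2 = ((-11/21 - 13/8) - 1132/9)**2 = (-361/168 - 1132/9)**2 = (-64475/504)**2 = 4157025625/254016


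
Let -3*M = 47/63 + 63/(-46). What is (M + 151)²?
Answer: 1728175789201/75585636 ≈ 22864.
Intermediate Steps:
M = 1807/8694 (M = -(47/63 + 63/(-46))/3 = -(47*(1/63) + 63*(-1/46))/3 = -(47/63 - 63/46)/3 = -⅓*(-1807/2898) = 1807/8694 ≈ 0.20784)
(M + 151)² = (1807/8694 + 151)² = (1314601/8694)² = 1728175789201/75585636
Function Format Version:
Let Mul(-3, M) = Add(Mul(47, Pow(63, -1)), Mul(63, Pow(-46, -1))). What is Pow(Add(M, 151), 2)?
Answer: Rational(1728175789201, 75585636) ≈ 22864.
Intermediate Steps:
M = Rational(1807, 8694) (M = Mul(Rational(-1, 3), Add(Mul(47, Pow(63, -1)), Mul(63, Pow(-46, -1)))) = Mul(Rational(-1, 3), Add(Mul(47, Rational(1, 63)), Mul(63, Rational(-1, 46)))) = Mul(Rational(-1, 3), Add(Rational(47, 63), Rational(-63, 46))) = Mul(Rational(-1, 3), Rational(-1807, 2898)) = Rational(1807, 8694) ≈ 0.20784)
Pow(Add(M, 151), 2) = Pow(Add(Rational(1807, 8694), 151), 2) = Pow(Rational(1314601, 8694), 2) = Rational(1728175789201, 75585636)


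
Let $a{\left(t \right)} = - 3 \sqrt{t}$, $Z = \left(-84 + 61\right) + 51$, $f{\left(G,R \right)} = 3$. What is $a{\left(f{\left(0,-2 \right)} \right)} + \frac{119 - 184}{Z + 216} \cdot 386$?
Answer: $- \frac{12545}{122} - 3 \sqrt{3} \approx -108.02$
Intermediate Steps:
$Z = 28$ ($Z = -23 + 51 = 28$)
$a{\left(f{\left(0,-2 \right)} \right)} + \frac{119 - 184}{Z + 216} \cdot 386 = - 3 \sqrt{3} + \frac{119 - 184}{28 + 216} \cdot 386 = - 3 \sqrt{3} + - \frac{65}{244} \cdot 386 = - 3 \sqrt{3} + \left(-65\right) \frac{1}{244} \cdot 386 = - 3 \sqrt{3} - \frac{12545}{122} = - \frac{12545}{122} - 3 \sqrt{3}$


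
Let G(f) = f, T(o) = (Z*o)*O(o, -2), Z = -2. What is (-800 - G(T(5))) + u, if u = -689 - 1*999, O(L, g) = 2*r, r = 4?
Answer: -2408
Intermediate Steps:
O(L, g) = 8 (O(L, g) = 2*4 = 8)
T(o) = -16*o (T(o) = -2*o*8 = -16*o)
u = -1688 (u = -689 - 999 = -1688)
(-800 - G(T(5))) + u = (-800 - (-16)*5) - 1688 = (-800 - 1*(-80)) - 1688 = (-800 + 80) - 1688 = -720 - 1688 = -2408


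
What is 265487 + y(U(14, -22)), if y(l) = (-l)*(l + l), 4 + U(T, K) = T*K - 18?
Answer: 47687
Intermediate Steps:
U(T, K) = -22 + K*T (U(T, K) = -4 + (T*K - 18) = -4 + (K*T - 18) = -4 + (-18 + K*T) = -22 + K*T)
y(l) = -2*l**2 (y(l) = (-l)*(2*l) = -2*l**2)
265487 + y(U(14, -22)) = 265487 - 2*(-22 - 22*14)**2 = 265487 - 2*(-22 - 308)**2 = 265487 - 2*(-330)**2 = 265487 - 2*108900 = 265487 - 217800 = 47687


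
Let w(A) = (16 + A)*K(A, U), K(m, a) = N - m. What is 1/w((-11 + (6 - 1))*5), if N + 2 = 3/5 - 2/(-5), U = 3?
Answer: -1/406 ≈ -0.0024631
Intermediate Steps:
N = -1 (N = -2 + (3/5 - 2/(-5)) = -2 + (3*(⅕) - 2*(-⅕)) = -2 + (⅗ + ⅖) = -2 + 1 = -1)
K(m, a) = -1 - m
w(A) = (-1 - A)*(16 + A) (w(A) = (16 + A)*(-1 - A) = (-1 - A)*(16 + A))
1/w((-11 + (6 - 1))*5) = 1/(-(1 + (-11 + (6 - 1))*5)*(16 + (-11 + (6 - 1))*5)) = 1/(-(1 + (-11 + 5)*5)*(16 + (-11 + 5)*5)) = 1/(-(1 - 6*5)*(16 - 6*5)) = 1/(-(1 - 30)*(16 - 30)) = 1/(-1*(-29)*(-14)) = 1/(-406) = -1/406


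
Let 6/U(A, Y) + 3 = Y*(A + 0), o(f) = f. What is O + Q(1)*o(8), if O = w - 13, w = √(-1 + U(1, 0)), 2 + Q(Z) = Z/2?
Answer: -25 + I*√3 ≈ -25.0 + 1.732*I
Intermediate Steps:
Q(Z) = -2 + Z/2
U(A, Y) = 6/(-3 + A*Y) (U(A, Y) = 6/(-3 + Y*(A + 0)) = 6/(-3 + Y*A) = 6/(-3 + A*Y))
w = I*√3 (w = √(-1 + 6/(-3 + 1*0)) = √(-1 + 6/(-3 + 0)) = √(-1 + 6/(-3)) = √(-1 + 6*(-⅓)) = √(-1 - 2) = √(-3) = I*√3 ≈ 1.732*I)
O = -13 + I*√3 (O = I*√3 - 13 = -13 + I*√3 ≈ -13.0 + 1.732*I)
O + Q(1)*o(8) = (-13 + I*√3) + (-2 + (½)*1)*8 = (-13 + I*√3) + (-2 + ½)*8 = (-13 + I*√3) - 3/2*8 = (-13 + I*√3) - 12 = -25 + I*√3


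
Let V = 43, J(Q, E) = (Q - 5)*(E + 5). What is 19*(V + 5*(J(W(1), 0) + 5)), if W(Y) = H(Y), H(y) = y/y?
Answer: -608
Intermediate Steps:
H(y) = 1
W(Y) = 1
J(Q, E) = (-5 + Q)*(5 + E)
19*(V + 5*(J(W(1), 0) + 5)) = 19*(43 + 5*((-25 - 5*0 + 5*1 + 0*1) + 5)) = 19*(43 + 5*((-25 + 0 + 5 + 0) + 5)) = 19*(43 + 5*(-20 + 5)) = 19*(43 + 5*(-15)) = 19*(43 - 75) = 19*(-32) = -608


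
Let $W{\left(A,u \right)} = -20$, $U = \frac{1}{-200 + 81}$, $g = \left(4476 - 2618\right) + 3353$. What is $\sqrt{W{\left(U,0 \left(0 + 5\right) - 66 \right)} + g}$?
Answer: $\sqrt{5191} \approx 72.049$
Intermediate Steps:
$g = 5211$ ($g = 1858 + 3353 = 5211$)
$U = - \frac{1}{119}$ ($U = \frac{1}{-119} = - \frac{1}{119} \approx -0.0084034$)
$\sqrt{W{\left(U,0 \left(0 + 5\right) - 66 \right)} + g} = \sqrt{-20 + 5211} = \sqrt{5191}$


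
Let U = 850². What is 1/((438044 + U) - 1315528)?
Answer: -1/154984 ≈ -6.4523e-6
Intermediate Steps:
U = 722500
1/((438044 + U) - 1315528) = 1/((438044 + 722500) - 1315528) = 1/(1160544 - 1315528) = 1/(-154984) = -1/154984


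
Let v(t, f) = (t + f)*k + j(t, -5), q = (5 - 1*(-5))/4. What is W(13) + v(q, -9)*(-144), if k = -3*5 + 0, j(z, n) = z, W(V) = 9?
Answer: -14391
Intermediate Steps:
q = 5/2 (q = (5 + 5)*(¼) = 10*(¼) = 5/2 ≈ 2.5000)
k = -15 (k = -15 + 0 = -15)
v(t, f) = -15*f - 14*t (v(t, f) = (t + f)*(-15) + t = (f + t)*(-15) + t = (-15*f - 15*t) + t = -15*f - 14*t)
W(13) + v(q, -9)*(-144) = 9 + (-15*(-9) - 14*5/2)*(-144) = 9 + (135 - 35)*(-144) = 9 + 100*(-144) = 9 - 14400 = -14391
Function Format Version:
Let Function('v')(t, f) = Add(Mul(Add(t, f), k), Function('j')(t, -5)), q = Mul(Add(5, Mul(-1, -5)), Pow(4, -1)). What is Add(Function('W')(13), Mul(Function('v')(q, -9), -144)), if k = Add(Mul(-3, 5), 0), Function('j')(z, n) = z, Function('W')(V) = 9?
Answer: -14391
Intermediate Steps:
q = Rational(5, 2) (q = Mul(Add(5, 5), Rational(1, 4)) = Mul(10, Rational(1, 4)) = Rational(5, 2) ≈ 2.5000)
k = -15 (k = Add(-15, 0) = -15)
Function('v')(t, f) = Add(Mul(-15, f), Mul(-14, t)) (Function('v')(t, f) = Add(Mul(Add(t, f), -15), t) = Add(Mul(Add(f, t), -15), t) = Add(Add(Mul(-15, f), Mul(-15, t)), t) = Add(Mul(-15, f), Mul(-14, t)))
Add(Function('W')(13), Mul(Function('v')(q, -9), -144)) = Add(9, Mul(Add(Mul(-15, -9), Mul(-14, Rational(5, 2))), -144)) = Add(9, Mul(Add(135, -35), -144)) = Add(9, Mul(100, -144)) = Add(9, -14400) = -14391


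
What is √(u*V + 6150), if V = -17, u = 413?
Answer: I*√871 ≈ 29.513*I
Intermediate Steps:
√(u*V + 6150) = √(413*(-17) + 6150) = √(-7021 + 6150) = √(-871) = I*√871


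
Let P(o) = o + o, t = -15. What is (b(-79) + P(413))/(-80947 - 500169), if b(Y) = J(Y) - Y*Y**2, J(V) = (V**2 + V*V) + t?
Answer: -126583/145279 ≈ -0.87131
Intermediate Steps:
P(o) = 2*o
J(V) = -15 + 2*V**2 (J(V) = (V**2 + V*V) - 15 = (V**2 + V**2) - 15 = 2*V**2 - 15 = -15 + 2*V**2)
b(Y) = -15 - Y**3 + 2*Y**2 (b(Y) = (-15 + 2*Y**2) - Y*Y**2 = (-15 + 2*Y**2) - Y**3 = -15 - Y**3 + 2*Y**2)
(b(-79) + P(413))/(-80947 - 500169) = ((-15 - 1*(-79)**3 + 2*(-79)**2) + 2*413)/(-80947 - 500169) = ((-15 - 1*(-493039) + 2*6241) + 826)/(-581116) = ((-15 + 493039 + 12482) + 826)*(-1/581116) = (505506 + 826)*(-1/581116) = 506332*(-1/581116) = -126583/145279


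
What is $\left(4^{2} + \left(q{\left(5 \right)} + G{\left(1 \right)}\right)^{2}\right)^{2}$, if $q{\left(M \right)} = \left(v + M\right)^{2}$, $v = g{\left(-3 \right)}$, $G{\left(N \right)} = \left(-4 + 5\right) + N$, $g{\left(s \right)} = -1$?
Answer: $115600$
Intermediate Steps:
$G{\left(N \right)} = 1 + N$
$v = -1$
$q{\left(M \right)} = \left(-1 + M\right)^{2}$
$\left(4^{2} + \left(q{\left(5 \right)} + G{\left(1 \right)}\right)^{2}\right)^{2} = \left(4^{2} + \left(\left(-1 + 5\right)^{2} + \left(1 + 1\right)\right)^{2}\right)^{2} = \left(16 + \left(4^{2} + 2\right)^{2}\right)^{2} = \left(16 + \left(16 + 2\right)^{2}\right)^{2} = \left(16 + 18^{2}\right)^{2} = \left(16 + 324\right)^{2} = 340^{2} = 115600$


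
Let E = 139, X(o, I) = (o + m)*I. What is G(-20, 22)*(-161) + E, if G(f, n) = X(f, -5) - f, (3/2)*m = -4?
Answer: -63983/3 ≈ -21328.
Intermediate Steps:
m = -8/3 (m = (2/3)*(-4) = -8/3 ≈ -2.6667)
X(o, I) = I*(-8/3 + o) (X(o, I) = (o - 8/3)*I = (-8/3 + o)*I = I*(-8/3 + o))
G(f, n) = 40/3 - 6*f (G(f, n) = (1/3)*(-5)*(-8 + 3*f) - f = (40/3 - 5*f) - f = 40/3 - 6*f)
G(-20, 22)*(-161) + E = (40/3 - 6*(-20))*(-161) + 139 = (40/3 + 120)*(-161) + 139 = (400/3)*(-161) + 139 = -64400/3 + 139 = -63983/3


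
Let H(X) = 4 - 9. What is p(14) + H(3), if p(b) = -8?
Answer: -13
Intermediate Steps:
H(X) = -5
p(14) + H(3) = -8 - 5 = -13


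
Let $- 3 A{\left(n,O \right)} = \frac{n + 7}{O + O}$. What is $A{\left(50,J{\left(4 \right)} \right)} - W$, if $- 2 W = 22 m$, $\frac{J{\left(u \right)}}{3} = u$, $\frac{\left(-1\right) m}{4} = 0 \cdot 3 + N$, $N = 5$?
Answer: $- \frac{5299}{24} \approx -220.79$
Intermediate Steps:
$m = -20$ ($m = - 4 \left(0 \cdot 3 + 5\right) = - 4 \left(0 + 5\right) = \left(-4\right) 5 = -20$)
$J{\left(u \right)} = 3 u$
$A{\left(n,O \right)} = - \frac{7 + n}{6 O}$ ($A{\left(n,O \right)} = - \frac{\left(n + 7\right) \frac{1}{O + O}}{3} = - \frac{\left(7 + n\right) \frac{1}{2 O}}{3} = - \frac{\frac{1}{2} \frac{1}{O} \left(7 + n\right)}{3} = - \frac{7 + n}{6 O}$)
$W = 220$ ($W = - \frac{22 \left(-20\right)}{2} = \left(- \frac{1}{2}\right) \left(-440\right) = 220$)
$A{\left(50,J{\left(4 \right)} \right)} - W = \frac{-7 - 50}{6 \cdot 3 \cdot 4} - 220 = \frac{-7 - 50}{6 \cdot 12} - 220 = \frac{1}{6} \cdot \frac{1}{12} \left(-57\right) - 220 = - \frac{19}{24} - 220 = - \frac{5299}{24}$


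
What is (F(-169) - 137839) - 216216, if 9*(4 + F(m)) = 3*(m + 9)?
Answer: -1062337/3 ≈ -3.5411e+5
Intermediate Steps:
F(m) = -1 + m/3 (F(m) = -4 + (3*(m + 9))/9 = -4 + (3*(9 + m))/9 = -4 + (27 + 3*m)/9 = -4 + (3 + m/3) = -1 + m/3)
(F(-169) - 137839) - 216216 = ((-1 + (⅓)*(-169)) - 137839) - 216216 = ((-1 - 169/3) - 137839) - 216216 = (-172/3 - 137839) - 216216 = -413689/3 - 216216 = -1062337/3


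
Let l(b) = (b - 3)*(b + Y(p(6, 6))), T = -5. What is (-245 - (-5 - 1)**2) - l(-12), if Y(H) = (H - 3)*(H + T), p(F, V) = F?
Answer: -416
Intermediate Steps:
Y(H) = (-5 + H)*(-3 + H) (Y(H) = (H - 3)*(H - 5) = (-3 + H)*(-5 + H) = (-5 + H)*(-3 + H))
l(b) = (-3 + b)*(3 + b) (l(b) = (b - 3)*(b + (15 + 6**2 - 8*6)) = (-3 + b)*(b + (15 + 36 - 48)) = (-3 + b)*(b + 3) = (-3 + b)*(3 + b))
(-245 - (-5 - 1)**2) - l(-12) = (-245 - (-5 - 1)**2) - (-9 + (-12)**2) = (-245 - 1*(-6)**2) - (-9 + 144) = (-245 - 1*36) - 1*135 = (-245 - 36) - 135 = -281 - 135 = -416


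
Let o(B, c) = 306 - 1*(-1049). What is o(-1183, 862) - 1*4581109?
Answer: -4579754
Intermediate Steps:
o(B, c) = 1355 (o(B, c) = 306 + 1049 = 1355)
o(-1183, 862) - 1*4581109 = 1355 - 1*4581109 = 1355 - 4581109 = -4579754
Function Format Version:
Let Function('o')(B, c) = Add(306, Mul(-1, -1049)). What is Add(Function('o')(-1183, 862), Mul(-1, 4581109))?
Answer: -4579754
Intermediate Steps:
Function('o')(B, c) = 1355 (Function('o')(B, c) = Add(306, 1049) = 1355)
Add(Function('o')(-1183, 862), Mul(-1, 4581109)) = Add(1355, Mul(-1, 4581109)) = Add(1355, -4581109) = -4579754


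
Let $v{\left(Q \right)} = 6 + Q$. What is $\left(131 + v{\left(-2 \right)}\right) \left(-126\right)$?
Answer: $-17010$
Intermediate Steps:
$\left(131 + v{\left(-2 \right)}\right) \left(-126\right) = \left(131 + \left(6 - 2\right)\right) \left(-126\right) = \left(131 + 4\right) \left(-126\right) = 135 \left(-126\right) = -17010$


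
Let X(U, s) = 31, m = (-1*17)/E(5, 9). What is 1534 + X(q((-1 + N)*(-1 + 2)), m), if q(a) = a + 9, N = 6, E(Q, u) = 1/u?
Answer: 1565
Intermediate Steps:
q(a) = 9 + a
m = -153 (m = (-1*17)/(1/9) = -17/⅑ = -17*9 = -153)
1534 + X(q((-1 + N)*(-1 + 2)), m) = 1534 + 31 = 1565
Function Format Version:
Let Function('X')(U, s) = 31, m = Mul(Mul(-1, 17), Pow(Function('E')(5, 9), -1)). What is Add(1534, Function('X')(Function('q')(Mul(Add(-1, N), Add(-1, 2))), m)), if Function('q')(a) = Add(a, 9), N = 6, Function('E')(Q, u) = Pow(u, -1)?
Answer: 1565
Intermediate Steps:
Function('q')(a) = Add(9, a)
m = -153 (m = Mul(Mul(-1, 17), Pow(Pow(9, -1), -1)) = Mul(-17, Pow(Rational(1, 9), -1)) = Mul(-17, 9) = -153)
Add(1534, Function('X')(Function('q')(Mul(Add(-1, N), Add(-1, 2))), m)) = Add(1534, 31) = 1565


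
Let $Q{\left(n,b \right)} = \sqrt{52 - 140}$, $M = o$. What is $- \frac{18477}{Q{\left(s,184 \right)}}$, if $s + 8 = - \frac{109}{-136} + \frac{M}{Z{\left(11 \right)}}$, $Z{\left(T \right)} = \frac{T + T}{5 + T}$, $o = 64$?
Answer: $\frac{18477 i \sqrt{22}}{44} \approx 1969.7 i$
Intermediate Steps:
$Z{\left(T \right)} = \frac{2 T}{5 + T}$
$M = 64$
$s = \frac{58863}{1496}$ ($s = -8 + \left(- \frac{109}{-136} + \frac{64}{2 \cdot 11 \frac{1}{5 + 11}}\right) = -8 - \left(- \frac{109}{136} - \frac{64}{2 \cdot 11 \cdot \frac{1}{16}}\right) = -8 + \left(\frac{109}{136} + \frac{64}{2 \cdot 11 \cdot \frac{1}{16}}\right) = -8 + \left(\frac{109}{136} + \frac{64}{\frac{11}{8}}\right) = -8 + \left(\frac{109}{136} + 64 \cdot \frac{8}{11}\right) = -8 + \left(\frac{109}{136} + \frac{512}{11}\right) = -8 + \frac{70831}{1496} = \frac{58863}{1496} \approx 39.347$)
$Q{\left(n,b \right)} = 2 i \sqrt{22}$ ($Q{\left(n,b \right)} = \sqrt{-88} = 2 i \sqrt{22}$)
$- \frac{18477}{Q{\left(s,184 \right)}} = - \frac{18477}{2 i \sqrt{22}} = - 18477 \left(- \frac{i \sqrt{22}}{44}\right) = \frac{18477 i \sqrt{22}}{44}$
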